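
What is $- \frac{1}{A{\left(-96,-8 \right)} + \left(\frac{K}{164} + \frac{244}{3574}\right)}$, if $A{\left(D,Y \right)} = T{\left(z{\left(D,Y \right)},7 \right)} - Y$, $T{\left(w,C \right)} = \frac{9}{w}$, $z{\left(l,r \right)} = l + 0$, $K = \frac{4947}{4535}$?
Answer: $- \frac{10632507040}{84859871337} \approx -0.12529$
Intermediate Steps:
$K = \frac{4947}{4535}$ ($K = 4947 \cdot \frac{1}{4535} = \frac{4947}{4535} \approx 1.0908$)
$z{\left(l,r \right)} = l$
$A{\left(D,Y \right)} = - Y + \frac{9}{D}$ ($A{\left(D,Y \right)} = \frac{9}{D} - Y = - Y + \frac{9}{D}$)
$- \frac{1}{A{\left(-96,-8 \right)} + \left(\frac{K}{164} + \frac{244}{3574}\right)} = - \frac{1}{\left(\left(-1\right) \left(-8\right) + \frac{9}{-96}\right) + \left(\frac{4947}{4535 \cdot 164} + \frac{244}{3574}\right)} = - \frac{1}{\left(8 + 9 \left(- \frac{1}{96}\right)\right) + \left(\frac{4947}{4535} \cdot \frac{1}{164} + 244 \cdot \frac{1}{3574}\right)} = - \frac{1}{\left(8 - \frac{3}{32}\right) + \left(\frac{4947}{743740} + \frac{122}{1787}\right)} = - \frac{1}{\frac{253}{32} + \frac{99576569}{1329063380}} = - \frac{1}{\frac{84859871337}{10632507040}} = \left(-1\right) \frac{10632507040}{84859871337} = - \frac{10632507040}{84859871337}$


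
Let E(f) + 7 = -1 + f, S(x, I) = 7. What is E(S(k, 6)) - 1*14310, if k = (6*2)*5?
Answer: -14311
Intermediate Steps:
k = 60 (k = 12*5 = 60)
E(f) = -8 + f (E(f) = -7 + (-1 + f) = -8 + f)
E(S(k, 6)) - 1*14310 = (-8 + 7) - 1*14310 = -1 - 14310 = -14311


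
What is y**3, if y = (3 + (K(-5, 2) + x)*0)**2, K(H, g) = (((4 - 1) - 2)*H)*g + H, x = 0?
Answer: 729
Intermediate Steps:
K(H, g) = H + H*g (K(H, g) = ((3 - 2)*H)*g + H = (1*H)*g + H = H*g + H = H + H*g)
y = 9 (y = (3 + (-5*(1 + 2) + 0)*0)**2 = (3 + (-5*3 + 0)*0)**2 = (3 + (-15 + 0)*0)**2 = (3 - 15*0)**2 = (3 + 0)**2 = 3**2 = 9)
y**3 = 9**3 = 729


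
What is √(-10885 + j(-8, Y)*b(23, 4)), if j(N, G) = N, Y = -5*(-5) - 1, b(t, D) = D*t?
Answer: I*√11621 ≈ 107.8*I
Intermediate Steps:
Y = 24 (Y = 25 - 1 = 24)
√(-10885 + j(-8, Y)*b(23, 4)) = √(-10885 - 32*23) = √(-10885 - 8*92) = √(-10885 - 736) = √(-11621) = I*√11621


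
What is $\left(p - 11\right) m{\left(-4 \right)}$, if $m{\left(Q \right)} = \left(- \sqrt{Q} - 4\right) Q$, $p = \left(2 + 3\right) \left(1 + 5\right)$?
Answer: $304 + 152 i \approx 304.0 + 152.0 i$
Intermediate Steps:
$p = 30$ ($p = 5 \cdot 6 = 30$)
$m{\left(Q \right)} = Q \left(-4 - \sqrt{Q}\right)$ ($m{\left(Q \right)} = \left(-4 - \sqrt{Q}\right) Q = Q \left(-4 - \sqrt{Q}\right)$)
$\left(p - 11\right) m{\left(-4 \right)} = \left(30 - 11\right) \left(- \left(-4\right)^{\frac{3}{2}} - -16\right) = 19 \left(- \left(-8\right) i + 16\right) = 19 \left(8 i + 16\right) = 19 \left(16 + 8 i\right) = 304 + 152 i$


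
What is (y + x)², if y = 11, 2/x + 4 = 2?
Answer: 100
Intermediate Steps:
x = -1 (x = 2/(-4 + 2) = 2/(-2) = 2*(-½) = -1)
(y + x)² = (11 - 1)² = 10² = 100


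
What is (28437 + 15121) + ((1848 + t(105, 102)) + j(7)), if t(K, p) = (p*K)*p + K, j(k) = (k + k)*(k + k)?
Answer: 1138127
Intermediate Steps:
j(k) = 4*k² (j(k) = (2*k)*(2*k) = 4*k²)
t(K, p) = K + K*p² (t(K, p) = (K*p)*p + K = K*p² + K = K + K*p²)
(28437 + 15121) + ((1848 + t(105, 102)) + j(7)) = (28437 + 15121) + ((1848 + 105*(1 + 102²)) + 4*7²) = 43558 + ((1848 + 105*(1 + 10404)) + 4*49) = 43558 + ((1848 + 105*10405) + 196) = 43558 + ((1848 + 1092525) + 196) = 43558 + (1094373 + 196) = 43558 + 1094569 = 1138127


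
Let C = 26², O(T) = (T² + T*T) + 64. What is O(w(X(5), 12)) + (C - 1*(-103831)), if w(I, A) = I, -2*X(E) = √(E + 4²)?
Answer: 209163/2 ≈ 1.0458e+5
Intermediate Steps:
X(E) = -√(16 + E)/2 (X(E) = -√(E + 4²)/2 = -√(E + 16)/2 = -√(16 + E)/2)
O(T) = 64 + 2*T² (O(T) = (T² + T²) + 64 = 2*T² + 64 = 64 + 2*T²)
C = 676
O(w(X(5), 12)) + (C - 1*(-103831)) = (64 + 2*(-√(16 + 5)/2)²) + (676 - 1*(-103831)) = (64 + 2*(-√21/2)²) + (676 + 103831) = (64 + 2*(21/4)) + 104507 = (64 + 21/2) + 104507 = 149/2 + 104507 = 209163/2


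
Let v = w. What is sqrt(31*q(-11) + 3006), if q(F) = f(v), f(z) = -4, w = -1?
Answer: sqrt(2882) ≈ 53.684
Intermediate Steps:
v = -1
q(F) = -4
sqrt(31*q(-11) + 3006) = sqrt(31*(-4) + 3006) = sqrt(-124 + 3006) = sqrt(2882)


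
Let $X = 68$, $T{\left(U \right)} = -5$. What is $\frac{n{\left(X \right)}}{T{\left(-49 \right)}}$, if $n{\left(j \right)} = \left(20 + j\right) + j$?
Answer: $- \frac{156}{5} \approx -31.2$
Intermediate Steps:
$n{\left(j \right)} = 20 + 2 j$
$\frac{n{\left(X \right)}}{T{\left(-49 \right)}} = \frac{20 + 2 \cdot 68}{-5} = \left(20 + 136\right) \left(- \frac{1}{5}\right) = 156 \left(- \frac{1}{5}\right) = - \frac{156}{5}$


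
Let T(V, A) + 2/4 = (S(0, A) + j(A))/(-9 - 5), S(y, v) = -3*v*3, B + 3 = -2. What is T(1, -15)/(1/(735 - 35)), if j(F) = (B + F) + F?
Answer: -5350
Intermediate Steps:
B = -5 (B = -3 - 2 = -5)
S(y, v) = -9*v
j(F) = -5 + 2*F (j(F) = (-5 + F) + F = -5 + 2*F)
T(V, A) = -⅐ + A/2 (T(V, A) = -½ + (-9*A + (-5 + 2*A))/(-9 - 5) = -½ + (-5 - 7*A)/(-14) = -½ + (-5 - 7*A)*(-1/14) = -½ + (5/14 + A/2) = -⅐ + A/2)
T(1, -15)/(1/(735 - 35)) = (-⅐ + (½)*(-15))/(1/(735 - 35)) = (-⅐ - 15/2)/(1/700) = -107/(14*1/700) = -107/14*700 = -5350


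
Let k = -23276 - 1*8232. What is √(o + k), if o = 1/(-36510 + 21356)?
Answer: I*√7235614218882/15154 ≈ 177.5*I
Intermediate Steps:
o = -1/15154 (o = 1/(-15154) = -1/15154 ≈ -6.5989e-5)
k = -31508 (k = -23276 - 8232 = -31508)
√(o + k) = √(-1/15154 - 31508) = √(-477472233/15154) = I*√7235614218882/15154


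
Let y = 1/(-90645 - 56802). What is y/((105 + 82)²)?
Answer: -1/5156074143 ≈ -1.9395e-10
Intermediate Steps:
y = -1/147447 (y = 1/(-147447) = -1/147447 ≈ -6.7821e-6)
y/((105 + 82)²) = -1/(147447*(105 + 82)²) = -1/(147447*(187²)) = -1/147447/34969 = -1/147447*1/34969 = -1/5156074143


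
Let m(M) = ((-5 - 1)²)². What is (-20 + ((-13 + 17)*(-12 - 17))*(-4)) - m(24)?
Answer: -852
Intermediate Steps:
m(M) = 1296 (m(M) = ((-6)²)² = 36² = 1296)
(-20 + ((-13 + 17)*(-12 - 17))*(-4)) - m(24) = (-20 + ((-13 + 17)*(-12 - 17))*(-4)) - 1*1296 = (-20 + (4*(-29))*(-4)) - 1296 = (-20 - 116*(-4)) - 1296 = (-20 + 464) - 1296 = 444 - 1296 = -852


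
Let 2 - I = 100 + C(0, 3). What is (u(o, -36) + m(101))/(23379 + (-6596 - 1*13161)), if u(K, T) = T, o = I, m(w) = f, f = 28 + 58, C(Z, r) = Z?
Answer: 25/1811 ≈ 0.013805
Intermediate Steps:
f = 86
I = -98 (I = 2 - (100 + 0) = 2 - 1*100 = 2 - 100 = -98)
m(w) = 86
o = -98
(u(o, -36) + m(101))/(23379 + (-6596 - 1*13161)) = (-36 + 86)/(23379 + (-6596 - 1*13161)) = 50/(23379 + (-6596 - 13161)) = 50/(23379 - 19757) = 50/3622 = 50*(1/3622) = 25/1811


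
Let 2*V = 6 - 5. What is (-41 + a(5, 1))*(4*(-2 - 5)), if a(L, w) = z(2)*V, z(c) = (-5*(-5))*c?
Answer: 448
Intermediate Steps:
V = ½ (V = (6 - 5)/2 = (½)*1 = ½ ≈ 0.50000)
z(c) = 25*c
a(L, w) = 25 (a(L, w) = (25*2)*(½) = 50*(½) = 25)
(-41 + a(5, 1))*(4*(-2 - 5)) = (-41 + 25)*(4*(-2 - 5)) = -64*(-7) = -16*(-28) = 448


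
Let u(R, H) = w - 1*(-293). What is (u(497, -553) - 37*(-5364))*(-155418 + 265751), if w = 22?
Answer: 21932324739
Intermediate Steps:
u(R, H) = 315 (u(R, H) = 22 - 1*(-293) = 22 + 293 = 315)
(u(497, -553) - 37*(-5364))*(-155418 + 265751) = (315 - 37*(-5364))*(-155418 + 265751) = (315 + 198468)*110333 = 198783*110333 = 21932324739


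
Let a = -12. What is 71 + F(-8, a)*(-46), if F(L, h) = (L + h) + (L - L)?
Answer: 991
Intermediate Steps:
F(L, h) = L + h (F(L, h) = (L + h) + 0 = L + h)
71 + F(-8, a)*(-46) = 71 + (-8 - 12)*(-46) = 71 - 20*(-46) = 71 + 920 = 991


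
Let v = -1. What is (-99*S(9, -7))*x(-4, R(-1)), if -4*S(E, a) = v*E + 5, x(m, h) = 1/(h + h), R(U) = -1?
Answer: 99/2 ≈ 49.500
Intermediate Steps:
x(m, h) = 1/(2*h)
S(E, a) = -5/4 + E/4 (S(E, a) = -(-E + 5)/4 = -(5 - E)/4 = -5/4 + E/4)
(-99*S(9, -7))*x(-4, R(-1)) = (-99*(-5/4 + (¼)*9))*((½)/(-1)) = (-99*(-5/4 + 9/4))*((½)*(-1)) = -99*1*(-½) = -99*(-½) = 99/2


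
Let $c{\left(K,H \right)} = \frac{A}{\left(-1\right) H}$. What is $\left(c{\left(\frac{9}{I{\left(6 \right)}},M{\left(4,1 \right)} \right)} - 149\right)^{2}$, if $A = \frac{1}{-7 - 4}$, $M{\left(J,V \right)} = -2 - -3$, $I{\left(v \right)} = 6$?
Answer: $\frac{2683044}{121} \approx 22174.0$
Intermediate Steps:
$M{\left(J,V \right)} = 1$ ($M{\left(J,V \right)} = -2 + 3 = 1$)
$A = - \frac{1}{11}$ ($A = \frac{1}{-11} = - \frac{1}{11} \approx -0.090909$)
$c{\left(K,H \right)} = \frac{1}{11 H}$ ($c{\left(K,H \right)} = - \frac{1}{11 \left(- H\right)} = - \frac{\left(-1\right) \frac{1}{H}}{11} = \frac{1}{11 H}$)
$\left(c{\left(\frac{9}{I{\left(6 \right)}},M{\left(4,1 \right)} \right)} - 149\right)^{2} = \left(\frac{1}{11 \cdot 1} - 149\right)^{2} = \left(\frac{1}{11} \cdot 1 - 149\right)^{2} = \left(\frac{1}{11} - 149\right)^{2} = \left(- \frac{1638}{11}\right)^{2} = \frac{2683044}{121}$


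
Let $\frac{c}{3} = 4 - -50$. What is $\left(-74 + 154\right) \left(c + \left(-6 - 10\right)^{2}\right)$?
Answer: $33440$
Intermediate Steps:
$c = 162$ ($c = 3 \left(4 - -50\right) = 3 \left(4 + 50\right) = 3 \cdot 54 = 162$)
$\left(-74 + 154\right) \left(c + \left(-6 - 10\right)^{2}\right) = \left(-74 + 154\right) \left(162 + \left(-6 - 10\right)^{2}\right) = 80 \left(162 + \left(-16\right)^{2}\right) = 80 \left(162 + 256\right) = 80 \cdot 418 = 33440$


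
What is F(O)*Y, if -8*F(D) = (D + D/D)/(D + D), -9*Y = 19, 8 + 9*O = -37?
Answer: 19/180 ≈ 0.10556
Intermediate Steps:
O = -5 (O = -8/9 + (⅑)*(-37) = -8/9 - 37/9 = -5)
Y = -19/9 (Y = -⅑*19 = -19/9 ≈ -2.1111)
F(D) = -(1 + D)/(16*D) (F(D) = -(D + D/D)/(8*(D + D)) = -(D + 1)/(8*(2*D)) = -(1 + D)*1/(2*D)/8 = -(1 + D)/(16*D))
F(O)*Y = ((1/16)*(-1 - 1*(-5))/(-5))*(-19/9) = ((1/16)*(-⅕)*(-1 + 5))*(-19/9) = ((1/16)*(-⅕)*4)*(-19/9) = -1/20*(-19/9) = 19/180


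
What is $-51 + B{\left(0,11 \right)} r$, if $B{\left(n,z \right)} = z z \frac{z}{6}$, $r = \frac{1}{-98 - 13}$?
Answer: $- \frac{35297}{666} \approx -52.998$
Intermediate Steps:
$r = - \frac{1}{111}$ ($r = \frac{1}{-111} = - \frac{1}{111} \approx -0.009009$)
$B{\left(n,z \right)} = \frac{z^{3}}{6}$ ($B{\left(n,z \right)} = z^{2} z \frac{1}{6} = z^{2} \frac{z}{6} = \frac{z^{3}}{6}$)
$-51 + B{\left(0,11 \right)} r = -51 + \frac{11^{3}}{6} \left(- \frac{1}{111}\right) = -51 + \frac{1}{6} \cdot 1331 \left(- \frac{1}{111}\right) = -51 + \frac{1331}{6} \left(- \frac{1}{111}\right) = -51 - \frac{1331}{666} = - \frac{35297}{666}$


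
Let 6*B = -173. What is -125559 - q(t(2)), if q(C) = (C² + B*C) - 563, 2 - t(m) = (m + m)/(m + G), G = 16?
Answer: -10120780/81 ≈ -1.2495e+5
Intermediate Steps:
B = -173/6 (B = (⅙)*(-173) = -173/6 ≈ -28.833)
t(m) = 2 - 2*m/(16 + m) (t(m) = 2 - (m + m)/(m + 16) = 2 - 2*m/(16 + m))
q(C) = -563 + C² - 173*C/6 (q(C) = (C² - 173*C/6) - 563 = -563 + C² - 173*C/6)
-125559 - q(t(2)) = -125559 - (-563 + (32/(16 + 2))² - 2768/(3*(16 + 2))) = -125559 - (-563 + (32/18)² - 2768/(3*18)) = -125559 - (-563 + (32*(1/18))² - 2768/(3*18)) = -125559 - (-563 + (16/9)² - 173/6*16/9) = -125559 - (-563 + 256/81 - 1384/27) = -125559 - 1*(-49499/81) = -125559 + 49499/81 = -10120780/81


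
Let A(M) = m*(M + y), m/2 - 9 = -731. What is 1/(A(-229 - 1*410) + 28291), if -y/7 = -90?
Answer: 1/41287 ≈ 2.4221e-5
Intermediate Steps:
m = -1444 (m = 18 + 2*(-731) = 18 - 1462 = -1444)
y = 630 (y = -7*(-90) = 630)
A(M) = -909720 - 1444*M (A(M) = -1444*(M + 630) = -1444*(630 + M) = -909720 - 1444*M)
1/(A(-229 - 1*410) + 28291) = 1/((-909720 - 1444*(-229 - 1*410)) + 28291) = 1/((-909720 - 1444*(-229 - 410)) + 28291) = 1/((-909720 - 1444*(-639)) + 28291) = 1/((-909720 + 922716) + 28291) = 1/(12996 + 28291) = 1/41287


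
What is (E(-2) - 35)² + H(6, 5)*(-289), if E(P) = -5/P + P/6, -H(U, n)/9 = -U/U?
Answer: -54827/36 ≈ -1523.0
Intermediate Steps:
H(U, n) = 9 (H(U, n) = -(-9)*U/U = -(-9) = -9*(-1) = 9)
E(P) = -5/P + P/6 (E(P) = -5/P + P*(⅙) = -5/P + P/6)
(E(-2) - 35)² + H(6, 5)*(-289) = ((-5/(-2) + (⅙)*(-2)) - 35)² + 9*(-289) = ((-5*(-½) - ⅓) - 35)² - 2601 = ((5/2 - ⅓) - 35)² - 2601 = (13/6 - 35)² - 2601 = (-197/6)² - 2601 = 38809/36 - 2601 = -54827/36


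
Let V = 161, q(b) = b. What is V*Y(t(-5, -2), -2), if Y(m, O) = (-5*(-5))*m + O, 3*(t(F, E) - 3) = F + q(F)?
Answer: -4991/3 ≈ -1663.7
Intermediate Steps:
t(F, E) = 3 + 2*F/3 (t(F, E) = 3 + (F + F)/3 = 3 + (2*F)/3 = 3 + 2*F/3)
Y(m, O) = O + 25*m (Y(m, O) = 25*m + O = O + 25*m)
V*Y(t(-5, -2), -2) = 161*(-2 + 25*(3 + (⅔)*(-5))) = 161*(-2 + 25*(3 - 10/3)) = 161*(-2 + 25*(-⅓)) = 161*(-2 - 25/3) = 161*(-31/3) = -4991/3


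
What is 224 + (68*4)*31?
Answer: 8656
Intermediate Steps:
224 + (68*4)*31 = 224 + 272*31 = 224 + 8432 = 8656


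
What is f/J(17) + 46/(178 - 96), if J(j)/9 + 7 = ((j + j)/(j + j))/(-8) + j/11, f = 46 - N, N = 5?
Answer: -46291/181179 ≈ -0.25550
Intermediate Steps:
f = 41 (f = 46 - 1*5 = 46 - 5 = 41)
J(j) = -513/8 + 9*j/11 (J(j) = -63 + 9*(((j + j)/(j + j))/(-8) + j/11) = -63 + 9*(((2*j)/((2*j)))*(-⅛) + j*(1/11)) = -63 + 9*(((2*j)*(1/(2*j)))*(-⅛) + j/11) = -63 + 9*(1*(-⅛) + j/11) = -63 + 9*(-⅛ + j/11) = -63 + (-9/8 + 9*j/11) = -513/8 + 9*j/11)
f/J(17) + 46/(178 - 96) = 41/(-513/8 + (9/11)*17) + 46/(178 - 96) = 41/(-513/8 + 153/11) + 46/82 = 41/(-4419/88) + 46*(1/82) = 41*(-88/4419) + 23/41 = -3608/4419 + 23/41 = -46291/181179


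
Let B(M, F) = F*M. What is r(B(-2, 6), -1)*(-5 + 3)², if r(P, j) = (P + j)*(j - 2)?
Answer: 156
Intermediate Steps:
r(P, j) = (-2 + j)*(P + j) (r(P, j) = (P + j)*(-2 + j) = (-2 + j)*(P + j))
r(B(-2, 6), -1)*(-5 + 3)² = ((-1)² - 12*(-2) - 2*(-1) + (6*(-2))*(-1))*(-5 + 3)² = (1 - 2*(-12) + 2 - 12*(-1))*(-2)² = (1 + 24 + 2 + 12)*4 = 39*4 = 156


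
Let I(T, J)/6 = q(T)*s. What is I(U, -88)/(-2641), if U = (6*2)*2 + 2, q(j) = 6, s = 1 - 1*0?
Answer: -36/2641 ≈ -0.013631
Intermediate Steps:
s = 1 (s = 1 + 0 = 1)
U = 26 (U = 12*2 + 2 = 24 + 2 = 26)
I(T, J) = 36 (I(T, J) = 6*(6*1) = 6*6 = 36)
I(U, -88)/(-2641) = 36/(-2641) = 36*(-1/2641) = -36/2641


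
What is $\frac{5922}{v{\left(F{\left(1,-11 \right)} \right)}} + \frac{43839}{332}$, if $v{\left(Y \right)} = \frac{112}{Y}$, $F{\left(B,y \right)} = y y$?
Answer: $\frac{4335867}{664} \approx 6529.9$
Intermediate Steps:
$F{\left(B,y \right)} = y^{2}$
$\frac{5922}{v{\left(F{\left(1,-11 \right)} \right)}} + \frac{43839}{332} = \frac{5922}{112 \frac{1}{\left(-11\right)^{2}}} + \frac{43839}{332} = \frac{5922}{112 \cdot \frac{1}{121}} + 43839 \cdot \frac{1}{332} = \frac{5922}{112 \cdot \frac{1}{121}} + \frac{43839}{332} = \frac{5922}{\frac{112}{121}} + \frac{43839}{332} = 5922 \cdot \frac{121}{112} + \frac{43839}{332} = \frac{51183}{8} + \frac{43839}{332} = \frac{4335867}{664}$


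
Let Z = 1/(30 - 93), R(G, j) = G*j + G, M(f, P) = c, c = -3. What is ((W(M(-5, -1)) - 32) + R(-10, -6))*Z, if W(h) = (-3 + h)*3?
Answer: 0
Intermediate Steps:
M(f, P) = -3
R(G, j) = G + G*j
W(h) = -9 + 3*h
Z = -1/63 (Z = 1/(-63) = -1/63 ≈ -0.015873)
((W(M(-5, -1)) - 32) + R(-10, -6))*Z = (((-9 + 3*(-3)) - 32) - 10*(1 - 6))*(-1/63) = (((-9 - 9) - 32) - 10*(-5))*(-1/63) = ((-18 - 32) + 50)*(-1/63) = (-50 + 50)*(-1/63) = 0*(-1/63) = 0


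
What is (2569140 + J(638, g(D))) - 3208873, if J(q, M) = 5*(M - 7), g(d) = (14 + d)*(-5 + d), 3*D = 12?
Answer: -639858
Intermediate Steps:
D = 4 (D = (⅓)*12 = 4)
g(d) = (-5 + d)*(14 + d)
J(q, M) = -35 + 5*M (J(q, M) = 5*(-7 + M) = -35 + 5*M)
(2569140 + J(638, g(D))) - 3208873 = (2569140 + (-35 + 5*(-70 + 4² + 9*4))) - 3208873 = (2569140 + (-35 + 5*(-70 + 16 + 36))) - 3208873 = (2569140 + (-35 + 5*(-18))) - 3208873 = (2569140 + (-35 - 90)) - 3208873 = (2569140 - 125) - 3208873 = 2569015 - 3208873 = -639858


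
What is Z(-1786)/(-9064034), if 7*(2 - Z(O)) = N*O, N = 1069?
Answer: -954624/31724119 ≈ -0.030091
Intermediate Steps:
Z(O) = 2 - 1069*O/7
Z(-1786)/(-9064034) = (2 - 1069/7*(-1786))/(-9064034) = (2 + 1909234/7)*(-1/9064034) = (1909248/7)*(-1/9064034) = -954624/31724119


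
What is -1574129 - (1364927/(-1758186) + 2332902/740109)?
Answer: -682779107645856025/433749760758 ≈ -1.5741e+6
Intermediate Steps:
-1574129 - (1364927/(-1758186) + 2332902/740109) = -1574129 - (1364927*(-1/1758186) + 2332902*(1/740109)) = -1574129 - (-1364927/1758186 + 777634/246703) = -1574129 - 1*1030493626243/433749760758 = -1574129 - 1030493626243/433749760758 = -682779107645856025/433749760758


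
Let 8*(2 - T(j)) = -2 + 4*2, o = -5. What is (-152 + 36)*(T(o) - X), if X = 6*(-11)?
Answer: -7801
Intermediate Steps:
X = -66
T(j) = 5/4 (T(j) = 2 - (-2 + 4*2)/8 = 2 - (-2 + 8)/8 = 2 - ⅛*6 = 2 - ¾ = 5/4)
(-152 + 36)*(T(o) - X) = (-152 + 36)*(5/4 - 1*(-66)) = -116*(5/4 + 66) = -116*269/4 = -7801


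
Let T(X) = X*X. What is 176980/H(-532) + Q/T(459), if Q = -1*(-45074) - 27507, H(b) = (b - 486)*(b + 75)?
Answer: 22729474261/49007139453 ≈ 0.46380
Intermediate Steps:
H(b) = (-486 + b)*(75 + b)
T(X) = X**2
Q = 17567 (Q = 45074 - 27507 = 17567)
176980/H(-532) + Q/T(459) = 176980/(-36450 + (-532)**2 - 411*(-532)) + 17567/(459**2) = 176980/(-36450 + 283024 + 218652) + 17567/210681 = 176980/465226 + 17567*(1/210681) = 176980*(1/465226) + 17567/210681 = 88490/232613 + 17567/210681 = 22729474261/49007139453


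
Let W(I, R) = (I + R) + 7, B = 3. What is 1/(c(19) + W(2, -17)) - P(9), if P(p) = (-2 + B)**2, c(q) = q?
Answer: -10/11 ≈ -0.90909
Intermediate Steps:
W(I, R) = 7 + I + R
P(p) = 1 (P(p) = (-2 + 3)**2 = 1**2 = 1)
1/(c(19) + W(2, -17)) - P(9) = 1/(19 + (7 + 2 - 17)) - 1*1 = 1/(19 - 8) - 1 = 1/11 - 1 = -10/11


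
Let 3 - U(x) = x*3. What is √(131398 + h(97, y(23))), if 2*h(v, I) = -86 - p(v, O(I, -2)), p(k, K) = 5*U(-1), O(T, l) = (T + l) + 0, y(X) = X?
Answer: 2*√32835 ≈ 362.41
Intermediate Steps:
U(x) = 3 - 3*x (U(x) = 3 - x*3 = 3 - 3*x)
O(T, l) = T + l
p(k, K) = 30 (p(k, K) = 5*(3 - 3*(-1)) = 5*(3 + 3) = 5*6 = 30)
h(v, I) = -58 (h(v, I) = (-86 - 1*30)/2 = (-86 - 30)/2 = (½)*(-116) = -58)
√(131398 + h(97, y(23))) = √(131398 - 58) = √131340 = 2*√32835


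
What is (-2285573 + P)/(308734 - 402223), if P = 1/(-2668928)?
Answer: 6100029775745/249515409792 ≈ 24.448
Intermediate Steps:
P = -1/2668928 ≈ -3.7468e-7
(-2285573 + P)/(308734 - 402223) = (-2285573 - 1/2668928)/(308734 - 402223) = -6100029775745/2668928/(-93489) = -6100029775745/2668928*(-1/93489) = 6100029775745/249515409792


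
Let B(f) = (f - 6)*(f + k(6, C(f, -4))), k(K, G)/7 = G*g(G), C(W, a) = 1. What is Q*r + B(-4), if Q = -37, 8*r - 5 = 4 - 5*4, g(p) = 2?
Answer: -393/8 ≈ -49.125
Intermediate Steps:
r = -11/8 (r = 5/8 + (4 - 5*4)/8 = 5/8 + (4 - 20)/8 = 5/8 + (⅛)*(-16) = 5/8 - 2 = -11/8 ≈ -1.3750)
k(K, G) = 14*G (k(K, G) = 7*(G*2) = 7*(2*G) = 14*G)
B(f) = (-6 + f)*(14 + f) (B(f) = (f - 6)*(f + 14*1) = (-6 + f)*(f + 14) = (-6 + f)*(14 + f))
Q*r + B(-4) = -37*(-11/8) + (-84 + (-4)² + 8*(-4)) = 407/8 + (-84 + 16 - 32) = 407/8 - 100 = -393/8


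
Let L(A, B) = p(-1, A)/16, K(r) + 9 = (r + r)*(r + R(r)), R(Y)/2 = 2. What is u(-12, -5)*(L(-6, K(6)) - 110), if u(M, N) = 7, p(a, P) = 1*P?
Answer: -6181/8 ≈ -772.63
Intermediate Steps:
p(a, P) = P
R(Y) = 4 (R(Y) = 2*2 = 4)
K(r) = -9 + 2*r*(4 + r) (K(r) = -9 + (r + r)*(r + 4) = -9 + (2*r)*(4 + r) = -9 + 2*r*(4 + r))
L(A, B) = A/16
u(-12, -5)*(L(-6, K(6)) - 110) = 7*((1/16)*(-6) - 110) = 7*(-3/8 - 110) = 7*(-883/8) = -6181/8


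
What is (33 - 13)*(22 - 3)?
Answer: 380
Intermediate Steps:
(33 - 13)*(22 - 3) = 20*19 = 380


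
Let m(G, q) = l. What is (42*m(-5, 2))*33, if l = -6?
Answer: -8316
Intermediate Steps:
m(G, q) = -6
(42*m(-5, 2))*33 = (42*(-6))*33 = -252*33 = -8316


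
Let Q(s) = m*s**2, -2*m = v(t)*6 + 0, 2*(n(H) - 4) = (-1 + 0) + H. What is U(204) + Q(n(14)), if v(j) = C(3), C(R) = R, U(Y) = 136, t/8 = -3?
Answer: -3425/4 ≈ -856.25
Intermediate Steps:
t = -24 (t = 8*(-3) = -24)
v(j) = 3
n(H) = 7/2 + H/2 (n(H) = 4 + ((-1 + 0) + H)/2 = 4 + (-1 + H)/2 = 4 + (-1/2 + H/2) = 7/2 + H/2)
m = -9 (m = -(3*6 + 0)/2 = -(18 + 0)/2 = -1/2*18 = -9)
Q(s) = -9*s**2
U(204) + Q(n(14)) = 136 - 9*(7/2 + (1/2)*14)**2 = 136 - 9*(7/2 + 7)**2 = 136 - 9*(21/2)**2 = 136 - 9*441/4 = 136 - 3969/4 = -3425/4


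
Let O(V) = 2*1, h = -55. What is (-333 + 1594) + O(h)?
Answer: 1263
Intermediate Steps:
O(V) = 2
(-333 + 1594) + O(h) = (-333 + 1594) + 2 = 1261 + 2 = 1263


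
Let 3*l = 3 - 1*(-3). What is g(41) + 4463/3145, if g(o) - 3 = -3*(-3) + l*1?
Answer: 48493/3145 ≈ 15.419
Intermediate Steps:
l = 2 (l = (3 - 1*(-3))/3 = (3 + 3)/3 = (⅓)*6 = 2)
g(o) = 14 (g(o) = 3 + (-3*(-3) + 2*1) = 3 + (9 + 2) = 3 + 11 = 14)
g(41) + 4463/3145 = 14 + 4463/3145 = 48493/3145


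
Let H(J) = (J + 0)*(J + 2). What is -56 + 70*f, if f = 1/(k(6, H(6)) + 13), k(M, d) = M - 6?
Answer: -658/13 ≈ -50.615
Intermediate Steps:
H(J) = J*(2 + J)
k(M, d) = -6 + M
f = 1/13 (f = 1/((-6 + 6) + 13) = 1/(0 + 13) = 1/13 ≈ 0.076923)
-56 + 70*f = -56 + 70*(1/13) = -56 + 70/13 = -658/13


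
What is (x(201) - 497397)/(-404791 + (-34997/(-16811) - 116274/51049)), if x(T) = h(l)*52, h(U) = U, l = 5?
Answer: 426635386592243/347385626804910 ≈ 1.2281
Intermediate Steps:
x(T) = 260 (x(T) = 5*52 = 260)
(x(201) - 497397)/(-404791 + (-34997/(-16811) - 116274/51049)) = (260 - 497397)/(-404791 + (-34997/(-16811) - 116274/51049)) = -497137/(-404791 + (-34997*(-1/16811) - 116274*1/51049)) = -497137/(-404791 + (34997/16811 - 116274/51049)) = -497137/(-404791 - 168120361/858184739) = -497137/(-347385626804910/858184739) = -497137*(-858184739/347385626804910) = 426635386592243/347385626804910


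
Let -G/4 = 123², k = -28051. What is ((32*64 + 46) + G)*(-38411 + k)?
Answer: 3882842964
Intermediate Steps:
G = -60516 (G = -4*123² = -4*15129 = -60516)
((32*64 + 46) + G)*(-38411 + k) = ((32*64 + 46) - 60516)*(-38411 - 28051) = ((2048 + 46) - 60516)*(-66462) = (2094 - 60516)*(-66462) = -58422*(-66462) = 3882842964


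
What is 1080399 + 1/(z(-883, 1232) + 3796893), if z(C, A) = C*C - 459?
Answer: 4944038713078/4576123 ≈ 1.0804e+6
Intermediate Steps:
z(C, A) = -459 + C**2 (z(C, A) = C**2 - 459 = -459 + C**2)
1080399 + 1/(z(-883, 1232) + 3796893) = 1080399 + 1/((-459 + (-883)**2) + 3796893) = 1080399 + 1/((-459 + 779689) + 3796893) = 1080399 + 1/(779230 + 3796893) = 1080399 + 1/4576123 = 4944038713078/4576123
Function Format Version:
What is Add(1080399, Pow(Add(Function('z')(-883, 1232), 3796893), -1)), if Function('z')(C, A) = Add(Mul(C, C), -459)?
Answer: Rational(4944038713078, 4576123) ≈ 1.0804e+6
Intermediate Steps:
Function('z')(C, A) = Add(-459, Pow(C, 2)) (Function('z')(C, A) = Add(Pow(C, 2), -459) = Add(-459, Pow(C, 2)))
Add(1080399, Pow(Add(Function('z')(-883, 1232), 3796893), -1)) = Add(1080399, Pow(Add(Add(-459, Pow(-883, 2)), 3796893), -1)) = Add(1080399, Pow(Add(Add(-459, 779689), 3796893), -1)) = Add(1080399, Pow(Add(779230, 3796893), -1)) = Add(1080399, Pow(4576123, -1)) = Add(1080399, Rational(1, 4576123)) = Rational(4944038713078, 4576123)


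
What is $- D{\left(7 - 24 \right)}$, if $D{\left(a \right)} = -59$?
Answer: $59$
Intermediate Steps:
$- D{\left(7 - 24 \right)} = \left(-1\right) \left(-59\right) = 59$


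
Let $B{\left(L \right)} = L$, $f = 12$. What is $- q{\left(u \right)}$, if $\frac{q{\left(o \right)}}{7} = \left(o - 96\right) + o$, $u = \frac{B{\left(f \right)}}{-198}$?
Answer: $\frac{22204}{33} \approx 672.85$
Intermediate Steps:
$u = - \frac{2}{33}$ ($u = \frac{12}{-198} = 12 \left(- \frac{1}{198}\right) = - \frac{2}{33} \approx -0.060606$)
$q{\left(o \right)} = -672 + 14 o$ ($q{\left(o \right)} = 7 \left(\left(o - 96\right) + o\right) = 7 \left(\left(-96 + o\right) + o\right) = 7 \left(-96 + 2 o\right) = -672 + 14 o$)
$- q{\left(u \right)} = - (-672 + 14 \left(- \frac{2}{33}\right)) = - (-672 - \frac{28}{33}) = \left(-1\right) \left(- \frac{22204}{33}\right) = \frac{22204}{33}$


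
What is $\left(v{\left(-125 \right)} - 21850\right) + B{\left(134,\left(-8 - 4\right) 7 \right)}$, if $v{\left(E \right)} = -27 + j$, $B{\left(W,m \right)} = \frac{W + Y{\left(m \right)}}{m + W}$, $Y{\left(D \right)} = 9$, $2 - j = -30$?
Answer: $- \frac{1092107}{50} \approx -21842.0$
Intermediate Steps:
$j = 32$ ($j = 2 - -30 = 2 + 30 = 32$)
$B{\left(W,m \right)} = \frac{9 + W}{W + m}$ ($B{\left(W,m \right)} = \frac{W + 9}{m + W} = \frac{9 + W}{W + m}$)
$v{\left(E \right)} = 5$ ($v{\left(E \right)} = -27 + 32 = 5$)
$\left(v{\left(-125 \right)} - 21850\right) + B{\left(134,\left(-8 - 4\right) 7 \right)} = \left(5 - 21850\right) + \frac{9 + 134}{134 + \left(-8 - 4\right) 7} = -21845 + \frac{1}{134 + \left(-8 - 4\right) 7} \cdot 143 = -21845 + \frac{1}{134 - 84} \cdot 143 = -21845 + \frac{1}{50} \cdot 143 = -21845 + \frac{143}{50} = - \frac{1092107}{50}$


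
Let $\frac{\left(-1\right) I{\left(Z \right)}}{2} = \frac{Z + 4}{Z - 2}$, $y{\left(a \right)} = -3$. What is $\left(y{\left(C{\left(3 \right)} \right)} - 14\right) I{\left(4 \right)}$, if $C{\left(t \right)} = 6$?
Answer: $136$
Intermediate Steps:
$I{\left(Z \right)} = - \frac{2 \left(4 + Z\right)}{-2 + Z}$ ($I{\left(Z \right)} = - 2 \frac{Z + 4}{Z - 2} = - 2 \frac{4 + Z}{-2 + Z} = - \frac{2 \left(4 + Z\right)}{-2 + Z}$)
$\left(y{\left(C{\left(3 \right)} \right)} - 14\right) I{\left(4 \right)} = \left(-3 - 14\right) \frac{2 \left(-4 - 4\right)}{-2 + 4} = - 17 \frac{2 \left(-4 - 4\right)}{2} = - 17 \cdot 2 \cdot \frac{1}{2} \left(-8\right) = \left(-17\right) \left(-8\right) = 136$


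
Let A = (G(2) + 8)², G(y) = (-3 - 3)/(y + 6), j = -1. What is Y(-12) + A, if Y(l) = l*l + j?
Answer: 3129/16 ≈ 195.56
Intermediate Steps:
G(y) = -6/(6 + y)
Y(l) = -1 + l² (Y(l) = l*l - 1 = l² - 1 = -1 + l²)
A = 841/16 (A = (-6/(6 + 2) + 8)² = (-6/8 + 8)² = (-6*⅛ + 8)² = (-¾ + 8)² = (29/4)² = 841/16 ≈ 52.563)
Y(-12) + A = (-1 + (-12)²) + 841/16 = (-1 + 144) + 841/16 = 143 + 841/16 = 3129/16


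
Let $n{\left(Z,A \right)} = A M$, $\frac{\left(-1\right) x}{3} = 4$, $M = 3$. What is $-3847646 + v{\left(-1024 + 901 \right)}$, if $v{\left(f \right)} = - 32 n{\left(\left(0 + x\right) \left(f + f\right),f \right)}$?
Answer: $-3835838$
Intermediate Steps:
$x = -12$ ($x = \left(-3\right) 4 = -12$)
$n{\left(Z,A \right)} = 3 A$ ($n{\left(Z,A \right)} = A 3 = 3 A$)
$v{\left(f \right)} = - 96 f$ ($v{\left(f \right)} = - 32 \cdot 3 f = - 96 f$)
$-3847646 + v{\left(-1024 + 901 \right)} = -3847646 - 96 \left(-1024 + 901\right) = -3847646 - -11808 = -3847646 + 11808 = -3835838$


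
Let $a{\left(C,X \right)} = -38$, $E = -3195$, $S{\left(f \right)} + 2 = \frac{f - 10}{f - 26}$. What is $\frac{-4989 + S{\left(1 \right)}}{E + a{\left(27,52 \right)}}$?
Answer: $\frac{124766}{80825} \approx 1.5437$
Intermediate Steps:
$S{\left(f \right)} = -2 + \frac{-10 + f}{-26 + f}$ ($S{\left(f \right)} = -2 + \frac{f - 10}{f - 26} = -2 + \frac{-10 + f}{-26 + f}$)
$\frac{-4989 + S{\left(1 \right)}}{E + a{\left(27,52 \right)}} = \frac{-4989 + \frac{42 - 1}{-26 + 1}}{-3195 - 38} = \frac{-4989 + \frac{42 - 1}{-25}}{-3233} = \left(-4989 - \frac{41}{25}\right) \left(- \frac{1}{3233}\right) = \left(- \frac{124766}{25}\right) \left(- \frac{1}{3233}\right) = \frac{124766}{80825}$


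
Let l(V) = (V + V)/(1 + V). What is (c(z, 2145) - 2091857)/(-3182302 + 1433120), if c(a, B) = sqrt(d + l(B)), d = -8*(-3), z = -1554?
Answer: 2091857/1749182 - sqrt(29933481)/1876872286 ≈ 1.1959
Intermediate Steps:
l(V) = 2*V/(1 + V) (l(V) = (2*V)/(1 + V) = 2*V/(1 + V))
d = 24
c(a, B) = sqrt(24 + 2*B/(1 + B))
(c(z, 2145) - 2091857)/(-3182302 + 1433120) = (sqrt(2)*sqrt((12 + 13*2145)/(1 + 2145)) - 2091857)/(-3182302 + 1433120) = (sqrt(2)*sqrt((12 + 27885)/2146) - 2091857)/(-1749182) = (sqrt(2)*sqrt((1/2146)*27897) - 2091857)*(-1/1749182) = (sqrt(2)*sqrt(27897/2146) - 2091857)*(-1/1749182) = (sqrt(2)*(sqrt(59866962)/2146) - 2091857)*(-1/1749182) = (sqrt(29933481)/1073 - 2091857)*(-1/1749182) = (-2091857 + sqrt(29933481)/1073)*(-1/1749182) = 2091857/1749182 - sqrt(29933481)/1876872286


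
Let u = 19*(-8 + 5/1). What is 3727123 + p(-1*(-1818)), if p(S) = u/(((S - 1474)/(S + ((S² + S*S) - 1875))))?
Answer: 905349425/344 ≈ 2.6318e+6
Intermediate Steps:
u = -57 (u = 19*(-8 + 5*1) = 19*(-8 + 5) = 19*(-3) = -57)
p(S) = -57*(-1875 + S + 2*S²)/(-1474 + S) (p(S) = -57*(S + ((S² + S*S) - 1875))/(S - 1474) = -57*(S + ((S² + S²) - 1875))/(-1474 + S) = -57*(S + (2*S² - 1875))/(-1474 + S) = -57*(S + (-1875 + 2*S²))/(-1474 + S) = -57*(-1875 + S + 2*S²)/(-1474 + S))
3727123 + p(-1*(-1818)) = 3727123 + 57*(1875 - (-1)*(-1818) - 2*(-1*(-1818))²)/(-1474 - 1*(-1818)) = 3727123 + 57*(1875 - 1*1818 - 2*1818²)/(-1474 + 1818) = 3727123 + 57*(1875 - 1818 - 2*3305124)/344 = 3727123 + 57*(1/344)*(1875 - 1818 - 6610248) = 3727123 + 57*(1/344)*(-6610191) = 3727123 - 376780887/344 = 905349425/344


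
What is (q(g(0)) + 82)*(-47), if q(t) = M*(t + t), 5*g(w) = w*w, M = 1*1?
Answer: -3854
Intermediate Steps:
M = 1
g(w) = w**2/5 (g(w) = (w*w)/5 = w**2/5)
q(t) = 2*t (q(t) = 1*(t + t) = 1*(2*t) = 2*t)
(q(g(0)) + 82)*(-47) = (2*((1/5)*0**2) + 82)*(-47) = (2*((1/5)*0) + 82)*(-47) = (2*0 + 82)*(-47) = (0 + 82)*(-47) = 82*(-47) = -3854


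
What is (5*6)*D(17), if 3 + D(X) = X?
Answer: 420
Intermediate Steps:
D(X) = -3 + X
(5*6)*D(17) = (5*6)*(-3 + 17) = 30*14 = 420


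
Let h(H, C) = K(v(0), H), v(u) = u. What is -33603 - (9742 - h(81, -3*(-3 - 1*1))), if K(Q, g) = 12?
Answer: -43333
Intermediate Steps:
h(H, C) = 12
-33603 - (9742 - h(81, -3*(-3 - 1*1))) = -33603 - (9742 - 1*12) = -33603 - (9742 - 12) = -33603 - 1*9730 = -33603 - 9730 = -43333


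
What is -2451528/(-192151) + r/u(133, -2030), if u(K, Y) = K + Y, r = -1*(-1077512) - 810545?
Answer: -46647427401/364510447 ≈ -127.97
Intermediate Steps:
r = 266967 (r = 1077512 - 810545 = 266967)
-2451528/(-192151) + r/u(133, -2030) = -2451528/(-192151) + 266967/(133 - 2030) = -2451528*(-1/192151) + 266967/(-1897) = 2451528/192151 + 266967*(-1/1897) = 2451528/192151 - 266967/1897 = -46647427401/364510447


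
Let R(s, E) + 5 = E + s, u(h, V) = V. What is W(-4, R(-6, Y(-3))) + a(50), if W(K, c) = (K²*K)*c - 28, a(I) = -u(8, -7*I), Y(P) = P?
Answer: 1218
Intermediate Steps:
R(s, E) = -5 + E + s (R(s, E) = -5 + (E + s) = -5 + E + s)
a(I) = 7*I (a(I) = -(-7)*I = 7*I)
W(K, c) = -28 + c*K³ (W(K, c) = K³*c - 28 = c*K³ - 28 = -28 + c*K³)
W(-4, R(-6, Y(-3))) + a(50) = (-28 + (-5 - 3 - 6)*(-4)³) + 7*50 = (-28 - 14*(-64)) + 350 = (-28 + 896) + 350 = 868 + 350 = 1218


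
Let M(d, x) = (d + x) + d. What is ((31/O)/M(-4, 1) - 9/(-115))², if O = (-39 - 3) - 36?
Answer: 71893441/3942584100 ≈ 0.018235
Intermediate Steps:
O = -78 (O = -42 - 36 = -78)
M(d, x) = x + 2*d
((31/O)/M(-4, 1) - 9/(-115))² = ((31/(-78))/(1 + 2*(-4)) - 9/(-115))² = ((31*(-1/78))/(1 - 8) - 9*(-1/115))² = (-31/78/(-7) + 9/115)² = (-31/78*(-⅐) + 9/115)² = (31/546 + 9/115)² = (8479/62790)² = 71893441/3942584100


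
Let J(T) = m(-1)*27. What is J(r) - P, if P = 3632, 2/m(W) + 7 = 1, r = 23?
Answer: -3641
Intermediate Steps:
m(W) = -1/3 (m(W) = 2/(-7 + 1) = 2/(-6) = 2*(-1/6) = -1/3)
J(T) = -9 (J(T) = -1/3*27 = -9)
J(r) - P = -9 - 1*3632 = -9 - 3632 = -3641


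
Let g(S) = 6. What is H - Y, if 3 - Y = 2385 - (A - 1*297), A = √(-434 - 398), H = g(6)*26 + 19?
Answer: 2854 - 8*I*√13 ≈ 2854.0 - 28.844*I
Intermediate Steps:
H = 175 (H = 6*26 + 19 = 156 + 19 = 175)
A = 8*I*√13 (A = √(-832) = 8*I*√13 ≈ 28.844*I)
Y = -2679 + 8*I*√13 (Y = 3 - (2385 - (8*I*√13 - 1*297)) = 3 - (2385 - (8*I*√13 - 297)) = 3 - (2385 - (-297 + 8*I*√13)) = 3 - (2385 + (297 - 8*I*√13)) = 3 - (2682 - 8*I*√13) = 3 + (-2682 + 8*I*√13) = -2679 + 8*I*√13 ≈ -2679.0 + 28.844*I)
H - Y = 175 - (-2679 + 8*I*√13) = 175 + (2679 - 8*I*√13) = 2854 - 8*I*√13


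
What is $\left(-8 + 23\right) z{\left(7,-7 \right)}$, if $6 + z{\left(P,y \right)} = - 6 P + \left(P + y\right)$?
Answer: $-720$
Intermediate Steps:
$z{\left(P,y \right)} = -6 + y - 5 P$ ($z{\left(P,y \right)} = -6 - \left(- y + 5 P\right) = -6 + y - 5 P$)
$\left(-8 + 23\right) z{\left(7,-7 \right)} = \left(-8 + 23\right) \left(-6 - 7 - 35\right) = 15 \left(-6 - 7 - 35\right) = 15 \left(-48\right) = -720$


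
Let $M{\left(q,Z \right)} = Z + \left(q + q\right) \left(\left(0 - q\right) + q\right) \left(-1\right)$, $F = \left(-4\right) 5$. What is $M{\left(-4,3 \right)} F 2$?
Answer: $-120$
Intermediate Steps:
$F = -20$
$M{\left(q,Z \right)} = Z$ ($M{\left(q,Z \right)} = Z + 2 q \left(- q + q\right) \left(-1\right) = Z + 2 q 0 \left(-1\right) = Z + 0 \left(-1\right) = Z + 0 = Z$)
$M{\left(-4,3 \right)} F 2 = 3 \left(-20\right) 2 = \left(-60\right) 2 = -120$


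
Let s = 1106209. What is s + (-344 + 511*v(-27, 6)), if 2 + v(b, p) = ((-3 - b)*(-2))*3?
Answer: 1031259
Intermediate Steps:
v(b, p) = 16 + 6*b (v(b, p) = -2 + ((-3 - b)*(-2))*3 = -2 + (6 + 2*b)*3 = -2 + (18 + 6*b) = 16 + 6*b)
s + (-344 + 511*v(-27, 6)) = 1106209 + (-344 + 511*(16 + 6*(-27))) = 1106209 + (-344 + 511*(16 - 162)) = 1106209 + (-344 + 511*(-146)) = 1106209 + (-344 - 74606) = 1106209 - 74950 = 1031259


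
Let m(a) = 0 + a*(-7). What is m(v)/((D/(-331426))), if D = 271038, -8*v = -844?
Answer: 244758101/271038 ≈ 903.04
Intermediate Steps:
v = 211/2 (v = -⅛*(-844) = 211/2 ≈ 105.50)
m(a) = -7*a (m(a) = 0 - 7*a = -7*a)
m(v)/((D/(-331426))) = (-7*211/2)/((271038/(-331426))) = -1477/(2*(271038*(-1/331426))) = -1477/(2*(-135519/165713)) = -1477/2*(-165713/135519) = 244758101/271038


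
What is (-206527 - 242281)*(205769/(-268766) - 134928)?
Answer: 8137846037113268/134383 ≈ 6.0557e+10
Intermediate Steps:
(-206527 - 242281)*(205769/(-268766) - 134928) = -448808*(205769*(-1/268766) - 134928) = -448808*(-205769/268766 - 134928) = -448808*(-36264264617/268766) = 8137846037113268/134383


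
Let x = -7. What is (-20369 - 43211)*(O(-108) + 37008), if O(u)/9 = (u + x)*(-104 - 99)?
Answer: -15711444540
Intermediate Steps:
O(u) = 12789 - 1827*u (O(u) = 9*((u - 7)*(-104 - 99)) = 9*((-7 + u)*(-203)) = 9*(1421 - 203*u) = 12789 - 1827*u)
(-20369 - 43211)*(O(-108) + 37008) = (-20369 - 43211)*((12789 - 1827*(-108)) + 37008) = -63580*((12789 + 197316) + 37008) = -63580*(210105 + 37008) = -63580*247113 = -15711444540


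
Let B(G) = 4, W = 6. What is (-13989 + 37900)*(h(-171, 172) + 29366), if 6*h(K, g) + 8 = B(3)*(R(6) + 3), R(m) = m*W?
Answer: 2108280692/3 ≈ 7.0276e+8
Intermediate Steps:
R(m) = 6*m (R(m) = m*6 = 6*m)
h(K, g) = 74/3 (h(K, g) = -4/3 + (4*(6*6 + 3))/6 = -4/3 + (4*(36 + 3))/6 = -4/3 + (4*39)/6 = -4/3 + (⅙)*156 = -4/3 + 26 = 74/3)
(-13989 + 37900)*(h(-171, 172) + 29366) = (-13989 + 37900)*(74/3 + 29366) = 23911*(88172/3) = 2108280692/3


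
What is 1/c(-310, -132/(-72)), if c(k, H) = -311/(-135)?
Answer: 135/311 ≈ 0.43408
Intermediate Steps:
c(k, H) = 311/135 (c(k, H) = -311*(-1/135) = 311/135)
1/c(-310, -132/(-72)) = 1/(311/135) = 135/311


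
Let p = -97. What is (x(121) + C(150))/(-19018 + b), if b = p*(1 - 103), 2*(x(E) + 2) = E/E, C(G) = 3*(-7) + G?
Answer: -255/18248 ≈ -0.013974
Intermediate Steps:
C(G) = -21 + G
x(E) = -3/2 (x(E) = -2 + (E/E)/2 = -2 + (1/2)*1 = -2 + 1/2 = -3/2)
b = 9894 (b = -97*(1 - 103) = -97*(-102) = 9894)
(x(121) + C(150))/(-19018 + b) = (-3/2 + (-21 + 150))/(-19018 + 9894) = (-3/2 + 129)/(-9124) = (255/2)*(-1/9124) = -255/18248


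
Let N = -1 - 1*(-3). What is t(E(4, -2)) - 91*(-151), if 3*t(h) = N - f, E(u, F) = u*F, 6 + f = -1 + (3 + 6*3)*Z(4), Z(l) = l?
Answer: 13716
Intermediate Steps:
N = 2 (N = -1 + 3 = 2)
f = 77 (f = -6 + (-1 + (3 + 6*3)*4) = -6 + (-1 + (3 + 18)*4) = -6 + (-1 + 21*4) = -6 + (-1 + 84) = -6 + 83 = 77)
E(u, F) = F*u
t(h) = -25 (t(h) = (2 - 1*77)/3 = (2 - 77)/3 = (⅓)*(-75) = -25)
t(E(4, -2)) - 91*(-151) = -25 - 91*(-151) = -25 + 13741 = 13716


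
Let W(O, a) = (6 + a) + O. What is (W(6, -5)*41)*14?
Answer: 4018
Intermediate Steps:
W(O, a) = 6 + O + a
(W(6, -5)*41)*14 = ((6 + 6 - 5)*41)*14 = (7*41)*14 = 287*14 = 4018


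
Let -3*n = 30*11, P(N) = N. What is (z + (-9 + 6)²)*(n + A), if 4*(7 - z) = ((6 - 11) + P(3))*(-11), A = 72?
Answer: -399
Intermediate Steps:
n = -110 (n = -10*11 = -⅓*330 = -110)
z = 3/2 (z = 7 - ((6 - 11) + 3)*(-11)/4 = 7 - (-5 + 3)*(-11)/4 = 7 - (-1)*(-11)/2 = 7 - ¼*22 = 7 - 11/2 = 3/2 ≈ 1.5000)
(z + (-9 + 6)²)*(n + A) = (3/2 + (-9 + 6)²)*(-110 + 72) = (3/2 + (-3)²)*(-38) = (3/2 + 9)*(-38) = (21/2)*(-38) = -399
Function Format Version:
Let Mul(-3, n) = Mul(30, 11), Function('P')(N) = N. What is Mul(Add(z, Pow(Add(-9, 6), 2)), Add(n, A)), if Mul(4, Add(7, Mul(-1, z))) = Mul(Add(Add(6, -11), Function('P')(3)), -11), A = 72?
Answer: -399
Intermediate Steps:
n = -110 (n = Mul(Rational(-1, 3), Mul(30, 11)) = Mul(Rational(-1, 3), 330) = -110)
z = Rational(3, 2) (z = Add(7, Mul(Rational(-1, 4), Mul(Add(Add(6, -11), 3), -11))) = Add(7, Mul(Rational(-1, 4), Mul(Add(-5, 3), -11))) = Add(7, Mul(Rational(-1, 4), Mul(-2, -11))) = Add(7, Mul(Rational(-1, 4), 22)) = Add(7, Rational(-11, 2)) = Rational(3, 2) ≈ 1.5000)
Mul(Add(z, Pow(Add(-9, 6), 2)), Add(n, A)) = Mul(Add(Rational(3, 2), Pow(Add(-9, 6), 2)), Add(-110, 72)) = Mul(Add(Rational(3, 2), Pow(-3, 2)), -38) = Mul(Add(Rational(3, 2), 9), -38) = Mul(Rational(21, 2), -38) = -399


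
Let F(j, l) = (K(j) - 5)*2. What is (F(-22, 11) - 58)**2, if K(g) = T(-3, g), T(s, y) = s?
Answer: 5476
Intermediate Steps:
K(g) = -3
F(j, l) = -16 (F(j, l) = (-3 - 5)*2 = -8*2 = -16)
(F(-22, 11) - 58)**2 = (-16 - 58)**2 = (-74)**2 = 5476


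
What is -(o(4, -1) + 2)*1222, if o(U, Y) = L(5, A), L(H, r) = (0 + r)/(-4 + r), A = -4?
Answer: -3055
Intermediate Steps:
L(H, r) = r/(-4 + r)
o(U, Y) = ½ (o(U, Y) = -4/(-4 - 4) = -4/(-8) = -4*(-⅛) = ½)
-(o(4, -1) + 2)*1222 = -(½ + 2)*1222 = -1*5/2*1222 = -5/2*1222 = -3055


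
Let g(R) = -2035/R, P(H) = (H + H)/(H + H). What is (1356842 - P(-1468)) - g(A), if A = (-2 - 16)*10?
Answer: 48845869/36 ≈ 1.3568e+6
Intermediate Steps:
P(H) = 1 (P(H) = (2*H)/((2*H)) = (2*H)*(1/(2*H)) = 1)
A = -180 (A = -18*10 = -180)
(1356842 - P(-1468)) - g(A) = (1356842 - 1*1) - (-2035)/(-180) = (1356842 - 1) - (-2035)*(-1)/180 = 1356841 - 1*407/36 = 1356841 - 407/36 = 48845869/36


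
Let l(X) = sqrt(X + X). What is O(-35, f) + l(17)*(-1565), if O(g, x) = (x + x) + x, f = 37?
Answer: 111 - 1565*sqrt(34) ≈ -9014.4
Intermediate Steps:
O(g, x) = 3*x (O(g, x) = 2*x + x = 3*x)
l(X) = sqrt(2)*sqrt(X) (l(X) = sqrt(2*X) = sqrt(2)*sqrt(X))
O(-35, f) + l(17)*(-1565) = 3*37 + (sqrt(2)*sqrt(17))*(-1565) = 111 + sqrt(34)*(-1565) = 111 - 1565*sqrt(34)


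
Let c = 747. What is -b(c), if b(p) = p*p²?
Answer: -416832723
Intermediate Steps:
b(p) = p³
-b(c) = -1*747³ = -1*416832723 = -416832723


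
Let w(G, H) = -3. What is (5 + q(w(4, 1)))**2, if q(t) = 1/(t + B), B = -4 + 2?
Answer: 576/25 ≈ 23.040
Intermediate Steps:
B = -2
q(t) = 1/(-2 + t) (q(t) = 1/(t - 2) = 1/(-2 + t))
(5 + q(w(4, 1)))**2 = (5 + 1/(-2 - 3))**2 = (5 + 1/(-5))**2 = (5 - 1/5)**2 = (24/5)**2 = 576/25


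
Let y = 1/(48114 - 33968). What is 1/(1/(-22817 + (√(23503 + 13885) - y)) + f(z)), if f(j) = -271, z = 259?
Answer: -28230759751786924669/7650537130091805847793 + 400218632*√9347/7650537130091805847793 ≈ -0.0036900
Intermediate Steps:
y = 1/14146 ≈ 7.0691e-5
1/(1/(-22817 + (√(23503 + 13885) - y)) + f(z)) = 1/(1/(-22817 + (√(23503 + 13885) - 1*1/14146)) - 271) = 1/(1/(-22817 + (√37388 - 1/14146)) - 271) = 1/(1/(-22817 + (2*√9347 - 1/14146)) - 271) = 1/(1/(-22817 + (-1/14146 + 2*√9347)) - 271) = 1/(1/(-322769283/14146 + 2*√9347) - 271) = 1/(-271 + 1/(-322769283/14146 + 2*√9347))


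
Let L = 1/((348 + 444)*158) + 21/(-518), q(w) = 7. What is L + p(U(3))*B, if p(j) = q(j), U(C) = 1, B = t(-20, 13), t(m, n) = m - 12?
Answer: -1037314835/4630032 ≈ -224.04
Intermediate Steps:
t(m, n) = -12 + m
B = -32 (B = -12 - 20 = -32)
p(j) = 7
L = -187667/4630032 (L = (1/158)/792 + 21*(-1/518) = (1/792)*(1/158) - 3/74 = 1/125136 - 3/74 = -187667/4630032 ≈ -0.040533)
L + p(U(3))*B = -187667/4630032 + 7*(-32) = -187667/4630032 - 224 = -1037314835/4630032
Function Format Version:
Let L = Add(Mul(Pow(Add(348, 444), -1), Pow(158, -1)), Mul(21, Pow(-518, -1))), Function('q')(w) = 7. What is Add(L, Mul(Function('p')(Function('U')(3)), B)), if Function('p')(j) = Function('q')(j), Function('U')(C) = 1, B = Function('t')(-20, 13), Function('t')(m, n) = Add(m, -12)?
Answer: Rational(-1037314835, 4630032) ≈ -224.04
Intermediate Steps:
Function('t')(m, n) = Add(-12, m)
B = -32 (B = Add(-12, -20) = -32)
Function('p')(j) = 7
L = Rational(-187667, 4630032) (L = Add(Mul(Pow(792, -1), Rational(1, 158)), Mul(21, Rational(-1, 518))) = Add(Mul(Rational(1, 792), Rational(1, 158)), Rational(-3, 74)) = Add(Rational(1, 125136), Rational(-3, 74)) = Rational(-187667, 4630032) ≈ -0.040533)
Add(L, Mul(Function('p')(Function('U')(3)), B)) = Add(Rational(-187667, 4630032), Mul(7, -32)) = Add(Rational(-187667, 4630032), -224) = Rational(-1037314835, 4630032)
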